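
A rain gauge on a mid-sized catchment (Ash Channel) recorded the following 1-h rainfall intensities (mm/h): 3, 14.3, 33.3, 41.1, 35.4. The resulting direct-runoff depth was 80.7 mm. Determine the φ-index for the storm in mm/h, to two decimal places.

Only the 4 blocks with intensity above φ contribute runoff: 14.3, 33.3, 41.1, 35.4 mm/h.
Σ(I−φ)·Δt = d  ⇒  (14.3+33.3+41.1+35.4 − 4φ)·1 = 80.7
φ = (124.1 − 80.7/1) / 4 = 10.85 mm/h.

φ ≈ 10.85 mm/h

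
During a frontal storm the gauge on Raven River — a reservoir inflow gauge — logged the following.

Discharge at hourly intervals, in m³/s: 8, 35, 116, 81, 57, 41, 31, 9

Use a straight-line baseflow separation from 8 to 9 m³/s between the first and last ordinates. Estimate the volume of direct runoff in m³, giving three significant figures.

Direct-runoff ordinates (Q − Q_b): 0.00, 26.86, 107.71, 72.57, 48.43, 32.29, 22.14, 0.00 m³/s.
ΣQ_DR = 310.0 m³/s.
With Δt = 1 h = 3600 s, V = ΣQ_DR · Δt = 310.0 × 3600 = 1.12 × 10^6 m³.

V ≈ 1.12 × 10^6 m³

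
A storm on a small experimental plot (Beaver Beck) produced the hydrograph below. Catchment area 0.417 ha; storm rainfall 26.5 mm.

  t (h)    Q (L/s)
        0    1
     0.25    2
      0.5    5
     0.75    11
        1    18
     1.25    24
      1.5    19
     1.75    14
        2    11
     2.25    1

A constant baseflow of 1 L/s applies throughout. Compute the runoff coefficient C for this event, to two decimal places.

ΣQ_DR = 96.00 L/s; V = ΣQ_DR·Δt = 86400 L.
Runoff depth d = V / A = 20.72 mm.
C = d / P = 20.72 / 26.5 = 0.78.

C ≈ 0.78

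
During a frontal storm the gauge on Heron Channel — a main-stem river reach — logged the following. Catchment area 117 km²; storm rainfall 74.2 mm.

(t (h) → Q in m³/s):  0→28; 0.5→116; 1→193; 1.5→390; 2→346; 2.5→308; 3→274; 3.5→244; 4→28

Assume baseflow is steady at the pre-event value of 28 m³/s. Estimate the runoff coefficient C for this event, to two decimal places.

ΣQ_DR = 1675 m³/s; V = ΣQ_DR·Δt = 3.015 × 10^6 m³.
Runoff depth d = V / A = 25.77 mm.
C = d / P = 25.77 / 74.2 = 0.35.

C ≈ 0.35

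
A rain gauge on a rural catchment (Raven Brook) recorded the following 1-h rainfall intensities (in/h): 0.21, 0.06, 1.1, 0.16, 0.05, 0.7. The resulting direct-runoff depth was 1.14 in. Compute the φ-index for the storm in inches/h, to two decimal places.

Only the 2 blocks with intensity above φ contribute runoff: 1.1, 0.7 in/h.
Σ(I−φ)·Δt = d  ⇒  (1.1+0.7 − 2φ)·1 = 1.14
φ = (1.800 − 1.14/1) / 2 = 0.33 in/h.

φ ≈ 0.33 in/h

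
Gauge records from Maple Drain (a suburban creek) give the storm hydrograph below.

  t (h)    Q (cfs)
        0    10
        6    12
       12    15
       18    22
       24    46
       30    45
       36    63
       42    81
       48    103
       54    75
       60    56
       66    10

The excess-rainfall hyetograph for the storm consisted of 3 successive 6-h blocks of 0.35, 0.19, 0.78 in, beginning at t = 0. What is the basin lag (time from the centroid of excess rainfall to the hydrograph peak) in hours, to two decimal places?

Centroid of excess rainfall: t_c = Σ P_i·t̄_i / ΣP_i = 10.9545 h (block centres at 3, 9, 15 h).
Hydrograph peak occurs at t = 48 h, so basin lag t_L = 48 − 10.9545 = 37.05 h.

t_L ≈ 37.05 h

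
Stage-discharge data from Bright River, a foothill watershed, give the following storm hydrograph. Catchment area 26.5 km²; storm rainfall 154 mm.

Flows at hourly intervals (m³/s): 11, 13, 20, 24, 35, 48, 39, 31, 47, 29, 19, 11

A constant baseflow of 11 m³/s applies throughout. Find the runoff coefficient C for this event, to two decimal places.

C ≈ 0.17

ΣQ_DR = 195.0 m³/s; V = ΣQ_DR·Δt = 7.020 × 10^5 m³.
Runoff depth d = V / A = 26.49 mm.
C = d / P = 26.49 / 154 = 0.17.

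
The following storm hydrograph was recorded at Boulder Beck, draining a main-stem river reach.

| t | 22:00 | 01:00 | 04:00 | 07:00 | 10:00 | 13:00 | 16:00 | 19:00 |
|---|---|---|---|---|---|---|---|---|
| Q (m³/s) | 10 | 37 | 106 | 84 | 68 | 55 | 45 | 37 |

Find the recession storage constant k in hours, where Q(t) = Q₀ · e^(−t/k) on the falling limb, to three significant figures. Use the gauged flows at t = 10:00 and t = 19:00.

On the falling limb, Q drops from 68 to 37 m³/s between t = 10:00 and t = 19:00 (Δt = 9 h).
k = −Δt / ln(Q₂/Q₁) = −9 / ln(37/68) = 14.8 h.

k ≈ 14.8 h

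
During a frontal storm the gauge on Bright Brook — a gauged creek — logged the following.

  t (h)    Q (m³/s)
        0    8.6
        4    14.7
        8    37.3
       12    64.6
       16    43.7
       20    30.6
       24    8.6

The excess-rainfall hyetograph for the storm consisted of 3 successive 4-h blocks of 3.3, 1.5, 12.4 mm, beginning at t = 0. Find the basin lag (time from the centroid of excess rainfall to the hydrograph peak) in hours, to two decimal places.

t_L ≈ 3.88 h

Centroid of excess rainfall: t_c = Σ P_i·t̄_i / ΣP_i = 8.1163 h (block centres at 2, 6, 10 h).
Hydrograph peak occurs at t = 12 h, so basin lag t_L = 12 − 8.1163 = 3.88 h.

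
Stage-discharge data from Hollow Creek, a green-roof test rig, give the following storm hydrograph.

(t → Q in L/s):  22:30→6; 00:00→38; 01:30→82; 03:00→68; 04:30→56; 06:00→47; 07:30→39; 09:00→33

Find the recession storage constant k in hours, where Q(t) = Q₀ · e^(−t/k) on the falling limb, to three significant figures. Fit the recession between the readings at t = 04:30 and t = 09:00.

k ≈ 8.51 h

On the falling limb, Q drops from 56 to 33 L/s between t = 04:30 and t = 09:00 (Δt = 4.5 h).
k = −Δt / ln(Q₂/Q₁) = −4.5 / ln(33/56) = 8.51 h.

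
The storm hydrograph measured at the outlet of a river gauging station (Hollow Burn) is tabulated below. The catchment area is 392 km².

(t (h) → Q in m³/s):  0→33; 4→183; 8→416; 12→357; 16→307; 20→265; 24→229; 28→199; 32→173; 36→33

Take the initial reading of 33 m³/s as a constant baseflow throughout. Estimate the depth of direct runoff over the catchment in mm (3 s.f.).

d ≈ 68.5 mm

Direct runoff: 0.0, 150.0, 383.0, 324.0, 274.0, 232.0, 196.0, 166.0, 140.0, 0.0 m³/s; ΣQ_DR = 1865 m³/s.
V = ΣQ_DR · Δt = 1865 × 14400 s = 2.686 × 10^7 m³.
Over A = 392 km², depth = V / A = 68.5 mm.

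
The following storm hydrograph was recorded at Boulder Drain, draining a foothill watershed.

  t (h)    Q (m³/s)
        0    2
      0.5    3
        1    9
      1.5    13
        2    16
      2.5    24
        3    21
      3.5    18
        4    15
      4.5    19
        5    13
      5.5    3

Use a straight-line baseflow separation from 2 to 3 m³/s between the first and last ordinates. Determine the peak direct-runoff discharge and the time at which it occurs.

Q_p = 21.55 m³/s at t = 2.5 h

Subtracting baseflow gives direct-runoff ordinates: 0.00, 0.91, 6.82, 10.73, 13.64, 21.55, 18.45, 15.36, 12.27, 16.18, 10.09, 0.00 m³/s.
The maximum is 21.55 m³/s, occurring at the reading for t = 2.5 h.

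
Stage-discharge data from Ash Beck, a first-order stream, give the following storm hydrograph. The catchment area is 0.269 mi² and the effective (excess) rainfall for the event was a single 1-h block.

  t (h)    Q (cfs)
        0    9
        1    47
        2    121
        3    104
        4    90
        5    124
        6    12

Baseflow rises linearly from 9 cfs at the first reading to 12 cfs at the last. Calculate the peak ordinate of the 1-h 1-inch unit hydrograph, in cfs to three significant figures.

Direct runoff: 0.00, 37.50, 111.00, 93.50, 79.00, 112.50, 0.00 cfs; ΣQ_DR = 433.5 cfs, peak = 112.50 cfs.
Runoff depth d = ΣQ_DR·Δt / A = 433.5 × 3600 / (0.269 mi²) = 2.497 in.
The 1-inch UH is the DRH scaled by (1 in)/d, so U_p = 112.50 × 1/2.497 = 45.1 cfs.

U_p ≈ 45.1 cfs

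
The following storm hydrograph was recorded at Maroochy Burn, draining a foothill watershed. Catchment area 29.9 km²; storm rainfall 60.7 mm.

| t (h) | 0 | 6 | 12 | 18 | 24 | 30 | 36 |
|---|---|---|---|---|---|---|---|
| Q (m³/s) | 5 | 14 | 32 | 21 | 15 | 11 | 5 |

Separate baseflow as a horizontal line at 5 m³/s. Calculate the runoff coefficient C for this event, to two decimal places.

C ≈ 0.81

ΣQ_DR = 68.00 m³/s; V = ΣQ_DR·Δt = 1.469 × 10^6 m³.
Runoff depth d = V / A = 49.12 mm.
C = d / P = 49.12 / 60.7 = 0.81.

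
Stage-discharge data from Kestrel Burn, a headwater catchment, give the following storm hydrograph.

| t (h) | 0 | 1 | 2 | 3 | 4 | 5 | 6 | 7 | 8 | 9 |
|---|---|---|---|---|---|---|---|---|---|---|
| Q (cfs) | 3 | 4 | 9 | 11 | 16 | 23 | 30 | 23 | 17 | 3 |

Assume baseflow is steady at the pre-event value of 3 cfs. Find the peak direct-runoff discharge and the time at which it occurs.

Q_p = 27.0 cfs at t = 6 h

Subtracting baseflow gives direct-runoff ordinates: 0.0, 1.0, 6.0, 8.0, 13.0, 20.0, 27.0, 20.0, 14.0, 0.0 cfs.
The maximum is 27.0 cfs, occurring at the reading for t = 6 h.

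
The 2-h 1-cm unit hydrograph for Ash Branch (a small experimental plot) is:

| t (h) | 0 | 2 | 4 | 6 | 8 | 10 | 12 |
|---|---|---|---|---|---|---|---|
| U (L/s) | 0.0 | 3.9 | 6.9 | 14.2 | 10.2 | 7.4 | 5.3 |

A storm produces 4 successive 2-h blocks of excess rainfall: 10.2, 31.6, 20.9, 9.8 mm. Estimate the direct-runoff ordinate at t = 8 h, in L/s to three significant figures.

Q ≈ 73.5 L/s

By discrete convolution, Q_j = Σ (P_i / 10 mm) · U_{j−i}.
At t = 8 h (j=4): Q = (10.2/10)·10.2 + (31.6/10)·14.2 + (20.9/10)·6.9 + (9.8/10)·3.9 = 73.5 L/s.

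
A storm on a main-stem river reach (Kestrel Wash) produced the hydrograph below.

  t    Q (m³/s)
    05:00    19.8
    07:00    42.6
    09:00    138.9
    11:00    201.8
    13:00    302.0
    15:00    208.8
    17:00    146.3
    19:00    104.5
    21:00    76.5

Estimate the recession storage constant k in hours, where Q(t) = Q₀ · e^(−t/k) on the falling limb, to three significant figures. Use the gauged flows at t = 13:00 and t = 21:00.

On the falling limb, Q drops from 302.0 to 76.5 m³/s between t = 13:00 and t = 21:00 (Δt = 8 h).
k = −Δt / ln(Q₂/Q₁) = −8 / ln(76.5/302.0) = 5.83 h.

k ≈ 5.83 h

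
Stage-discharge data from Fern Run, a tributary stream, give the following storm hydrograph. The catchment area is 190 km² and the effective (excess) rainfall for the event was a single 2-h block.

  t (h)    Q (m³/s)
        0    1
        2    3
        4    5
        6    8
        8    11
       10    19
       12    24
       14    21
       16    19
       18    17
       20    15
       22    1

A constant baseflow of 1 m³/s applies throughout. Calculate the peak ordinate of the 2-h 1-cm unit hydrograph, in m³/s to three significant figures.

U_p ≈ 46.0 m³/s

Direct runoff: 0.0, 2.0, 4.0, 7.0, 10.0, 18.0, 23.0, 20.0, 18.0, 16.0, 14.0, 0.0 m³/s; ΣQ_DR = 132.0 m³/s, peak = 23.0 m³/s.
Runoff depth d = ΣQ_DR·Δt / A = 132.0 × 7200 / (190 km²) = 5.002 mm.
The 1-cm UH is the DRH scaled by (10 mm)/d, so U_p = 23.0 × 10/5.002 = 46.0 m³/s.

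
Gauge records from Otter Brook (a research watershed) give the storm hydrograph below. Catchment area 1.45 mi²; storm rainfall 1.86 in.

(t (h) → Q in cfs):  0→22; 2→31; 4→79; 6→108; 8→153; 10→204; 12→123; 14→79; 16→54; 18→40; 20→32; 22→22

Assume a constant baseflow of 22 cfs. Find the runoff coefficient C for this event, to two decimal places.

C ≈ 0.78

ΣQ_DR = 683.0 cfs; V = ΣQ_DR·Δt = 4.918 × 10^6 ft³.
Runoff depth d = V / A = 1.460 in.
C = d / P = 1.460 / 1.86 = 0.78.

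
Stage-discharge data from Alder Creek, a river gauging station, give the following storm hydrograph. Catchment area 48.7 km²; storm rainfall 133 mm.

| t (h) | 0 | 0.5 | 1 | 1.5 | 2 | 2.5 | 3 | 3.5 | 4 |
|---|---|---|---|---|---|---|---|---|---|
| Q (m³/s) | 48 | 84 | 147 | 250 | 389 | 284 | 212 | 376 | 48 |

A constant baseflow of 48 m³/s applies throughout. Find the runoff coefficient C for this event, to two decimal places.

ΣQ_DR = 1406 m³/s; V = ΣQ_DR·Δt = 2.531 × 10^6 m³.
Runoff depth d = V / A = 51.97 mm.
C = d / P = 51.97 / 133 = 0.39.

C ≈ 0.39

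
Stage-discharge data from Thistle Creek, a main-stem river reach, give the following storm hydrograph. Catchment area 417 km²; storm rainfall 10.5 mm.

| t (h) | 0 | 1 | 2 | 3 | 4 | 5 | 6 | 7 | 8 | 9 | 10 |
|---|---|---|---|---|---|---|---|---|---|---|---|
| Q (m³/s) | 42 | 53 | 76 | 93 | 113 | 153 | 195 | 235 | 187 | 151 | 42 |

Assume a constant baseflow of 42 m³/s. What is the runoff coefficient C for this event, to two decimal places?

C ≈ 0.72

ΣQ_DR = 878.0 m³/s; V = ΣQ_DR·Δt = 3.161 × 10^6 m³.
Runoff depth d = V / A = 7.580 mm.
C = d / P = 7.580 / 10.5 = 0.72.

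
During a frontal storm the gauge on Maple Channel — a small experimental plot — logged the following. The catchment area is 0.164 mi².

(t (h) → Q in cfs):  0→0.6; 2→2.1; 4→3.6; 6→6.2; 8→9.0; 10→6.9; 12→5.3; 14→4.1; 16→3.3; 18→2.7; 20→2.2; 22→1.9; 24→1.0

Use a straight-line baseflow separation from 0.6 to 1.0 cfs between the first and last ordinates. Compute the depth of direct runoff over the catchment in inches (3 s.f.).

d ≈ 0.728 in

Direct runoff: 0.00, 1.47, 2.93, 5.50, 8.27, 6.13, 4.50, 3.27, 2.43, 1.80, 1.27, 0.93, 0.00 cfs; ΣQ_DR = 38.50 cfs.
V = ΣQ_DR · Δt = 38.50 × 7200 s = 2.772 × 10^5 ft³.
Over A = 0.164 mi², depth = V / A = 0.728 in.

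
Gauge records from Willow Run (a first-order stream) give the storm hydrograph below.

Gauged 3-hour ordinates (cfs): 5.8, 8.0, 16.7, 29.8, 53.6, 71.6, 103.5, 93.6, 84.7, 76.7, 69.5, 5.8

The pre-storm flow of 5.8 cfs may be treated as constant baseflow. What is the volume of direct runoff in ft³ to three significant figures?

V ≈ 5.94 × 10^6 ft³

Direct-runoff ordinates (Q − Q_b): 0.0, 2.2, 10.9, 24.0, 47.8, 65.8, 97.7, 87.8, 78.9, 70.9, 63.7, 0.0 cfs.
ΣQ_DR = 549.7 cfs.
With Δt = 3 h = 10800 s, V = ΣQ_DR · Δt = 549.7 × 10800 = 5.94 × 10^6 ft³.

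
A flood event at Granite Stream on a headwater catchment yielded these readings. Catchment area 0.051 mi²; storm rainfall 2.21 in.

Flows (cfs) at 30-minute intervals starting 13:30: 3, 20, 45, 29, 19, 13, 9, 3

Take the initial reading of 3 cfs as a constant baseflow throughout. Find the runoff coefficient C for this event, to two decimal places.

ΣQ_DR = 117.0 cfs; V = ΣQ_DR·Δt = 2.106 × 10^5 ft³.
Runoff depth d = V / A = 1.777 in.
C = d / P = 1.777 / 2.21 = 0.80.

C ≈ 0.80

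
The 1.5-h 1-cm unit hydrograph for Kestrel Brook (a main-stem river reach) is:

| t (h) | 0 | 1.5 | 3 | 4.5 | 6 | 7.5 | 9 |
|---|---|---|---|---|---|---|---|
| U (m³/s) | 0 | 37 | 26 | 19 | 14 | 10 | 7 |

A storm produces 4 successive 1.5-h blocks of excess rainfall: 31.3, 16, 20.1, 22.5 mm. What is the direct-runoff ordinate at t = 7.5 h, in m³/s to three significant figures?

By discrete convolution, Q_j = Σ (P_i / 10 mm) · U_{j−i}.
At t = 7.5 h (j=5): Q = (31.3/10)·10 + (16/10)·14 + (20.1/10)·19 + (22.5/10)·26 = 150 m³/s.

Q ≈ 150 m³/s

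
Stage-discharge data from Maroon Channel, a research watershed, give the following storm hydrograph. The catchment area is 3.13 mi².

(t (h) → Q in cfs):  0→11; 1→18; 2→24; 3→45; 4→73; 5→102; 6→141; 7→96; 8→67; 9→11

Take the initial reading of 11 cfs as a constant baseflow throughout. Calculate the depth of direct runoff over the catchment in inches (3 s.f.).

d ≈ 0.237 in

Direct runoff: 0.0, 7.0, 13.0, 34.0, 62.0, 91.0, 130.0, 85.0, 56.0, 0.0 cfs; ΣQ_DR = 478.0 cfs.
V = ΣQ_DR · Δt = 478.0 × 3600 s = 1.721 × 10^6 ft³.
Over A = 3.13 mi², depth = V / A = 0.237 in.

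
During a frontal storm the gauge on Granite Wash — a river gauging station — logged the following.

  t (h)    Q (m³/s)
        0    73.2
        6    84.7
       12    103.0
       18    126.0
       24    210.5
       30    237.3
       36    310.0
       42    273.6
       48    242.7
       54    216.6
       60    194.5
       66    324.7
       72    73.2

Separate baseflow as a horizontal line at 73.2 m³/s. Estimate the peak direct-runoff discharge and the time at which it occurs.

Q_p = 251.5 m³/s at t = 66 h

Subtracting baseflow gives direct-runoff ordinates: 0.0, 11.5, 29.8, 52.8, 137.3, 164.1, 236.8, 200.4, 169.5, 143.4, 121.3, 251.5, 0.0 m³/s.
The maximum is 251.5 m³/s, occurring at the reading for t = 66 h.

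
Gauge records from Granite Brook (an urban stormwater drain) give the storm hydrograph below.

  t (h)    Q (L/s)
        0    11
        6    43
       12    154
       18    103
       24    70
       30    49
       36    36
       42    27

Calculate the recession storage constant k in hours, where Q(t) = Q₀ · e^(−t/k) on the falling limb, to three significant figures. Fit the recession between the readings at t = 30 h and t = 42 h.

k ≈ 20.1 h

On the falling limb, Q drops from 49 to 27 L/s between t = 30 h and t = 42 h (Δt = 12 h).
k = −Δt / ln(Q₂/Q₁) = −12 / ln(27/49) = 20.1 h.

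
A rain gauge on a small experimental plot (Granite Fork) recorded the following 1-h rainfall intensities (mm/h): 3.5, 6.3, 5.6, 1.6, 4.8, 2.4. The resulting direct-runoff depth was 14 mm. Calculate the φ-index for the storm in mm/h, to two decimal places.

Only the 5 blocks with intensity above φ contribute runoff: 3.5, 6.3, 5.6, 4.8, 2.4 mm/h.
Σ(I−φ)·Δt = d  ⇒  (3.5+6.3+5.6+4.8+2.4 − 5φ)·1 = 14
φ = (22.60 − 14/1) / 5 = 1.72 mm/h.

φ ≈ 1.72 mm/h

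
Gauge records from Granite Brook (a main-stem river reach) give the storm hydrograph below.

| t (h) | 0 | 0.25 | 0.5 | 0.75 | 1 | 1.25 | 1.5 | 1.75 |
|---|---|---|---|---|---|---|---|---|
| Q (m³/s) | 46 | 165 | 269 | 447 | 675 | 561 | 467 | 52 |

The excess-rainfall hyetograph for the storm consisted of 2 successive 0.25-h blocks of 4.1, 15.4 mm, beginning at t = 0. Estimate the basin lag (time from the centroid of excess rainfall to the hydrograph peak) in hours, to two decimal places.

Centroid of excess rainfall: t_c = Σ P_i·t̄_i / ΣP_i = 0.3224 h (block centres at 0.125, 0.375 h).
Hydrograph peak occurs at t = 1 h, so basin lag t_L = 1 − 0.3224 = 0.68 h.

t_L ≈ 0.68 h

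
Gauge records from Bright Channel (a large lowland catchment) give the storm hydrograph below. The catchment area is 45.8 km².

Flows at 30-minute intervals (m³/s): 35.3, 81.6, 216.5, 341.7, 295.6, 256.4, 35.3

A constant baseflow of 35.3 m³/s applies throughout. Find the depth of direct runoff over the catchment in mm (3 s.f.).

d ≈ 39.9 mm

Direct runoff: 0.0, 46.3, 181.2, 306.4, 260.3, 221.1, 0.0 m³/s; ΣQ_DR = 1015 m³/s.
V = ΣQ_DR · Δt = 1015 × 1800 s = 1.828 × 10^6 m³.
Over A = 45.8 km², depth = V / A = 39.9 mm.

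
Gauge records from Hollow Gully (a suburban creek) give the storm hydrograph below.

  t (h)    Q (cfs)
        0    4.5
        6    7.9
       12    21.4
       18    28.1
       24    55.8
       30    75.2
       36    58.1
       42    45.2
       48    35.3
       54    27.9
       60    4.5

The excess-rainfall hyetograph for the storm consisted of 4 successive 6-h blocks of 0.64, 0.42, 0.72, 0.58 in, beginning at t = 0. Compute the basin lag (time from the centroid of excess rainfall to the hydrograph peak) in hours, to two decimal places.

Centroid of excess rainfall: t_c = Σ P_i·t̄_i / ΣP_i = 12.1525 h (block centres at 3, 9, 15, 21 h).
Hydrograph peak occurs at t = 30 h, so basin lag t_L = 30 − 12.1525 = 17.85 h.

t_L ≈ 17.85 h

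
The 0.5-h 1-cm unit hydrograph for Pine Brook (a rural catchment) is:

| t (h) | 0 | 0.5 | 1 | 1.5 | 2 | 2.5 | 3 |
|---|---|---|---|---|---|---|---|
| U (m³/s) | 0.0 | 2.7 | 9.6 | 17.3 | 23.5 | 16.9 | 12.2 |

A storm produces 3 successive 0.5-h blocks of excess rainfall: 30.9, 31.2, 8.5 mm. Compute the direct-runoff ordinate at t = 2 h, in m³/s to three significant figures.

By discrete convolution, Q_j = Σ (P_i / 10 mm) · U_{j−i}.
At t = 2 h (j=4): Q = (30.9/10)·23.5 + (31.2/10)·17.3 + (8.5/10)·9.6 = 135 m³/s.

Q ≈ 135 m³/s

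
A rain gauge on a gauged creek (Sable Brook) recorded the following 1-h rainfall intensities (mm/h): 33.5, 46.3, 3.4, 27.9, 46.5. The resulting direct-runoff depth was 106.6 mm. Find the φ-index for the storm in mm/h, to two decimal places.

Only the 4 blocks with intensity above φ contribute runoff: 33.5, 46.3, 27.9, 46.5 mm/h.
Σ(I−φ)·Δt = d  ⇒  (33.5+46.3+27.9+46.5 − 4φ)·1 = 106.6
φ = (154.2 − 106.6/1) / 4 = 11.90 mm/h.

φ ≈ 11.90 mm/h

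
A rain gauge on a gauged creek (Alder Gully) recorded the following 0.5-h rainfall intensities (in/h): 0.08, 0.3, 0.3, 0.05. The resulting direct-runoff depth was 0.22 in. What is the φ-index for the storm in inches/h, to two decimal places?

φ ≈ 0.08 in/h

Only the 2 blocks with intensity above φ contribute runoff: 0.3, 0.3 in/h.
Σ(I−φ)·Δt = d  ⇒  (0.3+0.3 − 2φ)·0.5 = 0.22
φ = (0.6000 − 0.22/0.5) / 2 = 0.08 in/h.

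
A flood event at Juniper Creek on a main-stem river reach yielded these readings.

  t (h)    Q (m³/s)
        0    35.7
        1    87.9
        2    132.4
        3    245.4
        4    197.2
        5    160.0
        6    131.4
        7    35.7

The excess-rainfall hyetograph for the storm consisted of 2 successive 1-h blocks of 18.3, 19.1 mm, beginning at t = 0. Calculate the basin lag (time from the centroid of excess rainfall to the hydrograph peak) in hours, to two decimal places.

Centroid of excess rainfall: t_c = Σ P_i·t̄_i / ΣP_i = 1.0107 h (block centres at 0.5, 1.5 h).
Hydrograph peak occurs at t = 3 h, so basin lag t_L = 3 − 1.0107 = 1.99 h.

t_L ≈ 1.99 h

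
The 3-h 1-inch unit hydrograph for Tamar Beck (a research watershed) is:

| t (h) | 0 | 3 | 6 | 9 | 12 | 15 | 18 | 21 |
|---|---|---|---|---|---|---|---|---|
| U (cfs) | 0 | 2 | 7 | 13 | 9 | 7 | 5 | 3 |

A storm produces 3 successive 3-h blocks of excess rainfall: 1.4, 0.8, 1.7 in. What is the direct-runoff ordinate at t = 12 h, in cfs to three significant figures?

Q ≈ 34.9 cfs

By discrete convolution, Q_j = Σ (P_i / 1 in) · U_{j−i}.
At t = 12 h (j=4): Q = (1.4/1)·9 + (0.8/1)·13 + (1.7/1)·7 = 34.9 cfs.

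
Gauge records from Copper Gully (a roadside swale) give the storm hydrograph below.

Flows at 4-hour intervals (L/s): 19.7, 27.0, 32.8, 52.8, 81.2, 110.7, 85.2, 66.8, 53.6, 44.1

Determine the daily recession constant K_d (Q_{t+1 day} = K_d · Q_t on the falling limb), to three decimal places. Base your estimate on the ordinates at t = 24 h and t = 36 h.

K_d ≈ 0.268

Between t = 24 h and t = 36 h the flow falls from 85.2 to 44.1 L/s over 3×4 h = 12 h.
Per-interval ratio K = (44.1/85.2)^(1/3) = 0.8029; K_d = K^(24/4) = 0.268.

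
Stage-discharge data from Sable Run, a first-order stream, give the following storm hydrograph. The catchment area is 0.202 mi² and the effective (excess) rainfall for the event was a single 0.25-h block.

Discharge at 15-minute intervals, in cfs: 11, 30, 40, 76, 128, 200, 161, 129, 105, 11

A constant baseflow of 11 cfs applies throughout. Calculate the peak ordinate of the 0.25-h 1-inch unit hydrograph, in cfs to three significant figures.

Direct runoff: 0.0, 19.0, 29.0, 65.0, 117.0, 189.0, 150.0, 118.0, 94.0, 0.0 cfs; ΣQ_DR = 781.0 cfs, peak = 189.0 cfs.
Runoff depth d = ΣQ_DR·Δt / A = 781.0 × 900 / (0.202 mi²) = 1.498 in.
The 1-inch UH is the DRH scaled by (1 in)/d, so U_p = 189.0 × 1/1.498 = 126 cfs.

U_p ≈ 126 cfs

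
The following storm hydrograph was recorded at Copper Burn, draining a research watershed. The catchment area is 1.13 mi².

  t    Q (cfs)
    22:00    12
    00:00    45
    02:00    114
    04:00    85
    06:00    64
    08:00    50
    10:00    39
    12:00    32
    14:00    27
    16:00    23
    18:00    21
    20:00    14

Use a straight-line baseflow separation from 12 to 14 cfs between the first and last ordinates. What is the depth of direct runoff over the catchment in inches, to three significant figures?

d ≈ 1.01 in

Direct runoff: 0.00, 32.82, 101.64, 72.45, 51.27, 37.09, 25.91, 18.73, 13.55, 9.36, 7.18, 0.00 cfs; ΣQ_DR = 370.0 cfs.
V = ΣQ_DR · Δt = 370.0 × 7200 s = 2.664 × 10^6 ft³.
Over A = 1.13 mi², depth = V / A = 1.01 in.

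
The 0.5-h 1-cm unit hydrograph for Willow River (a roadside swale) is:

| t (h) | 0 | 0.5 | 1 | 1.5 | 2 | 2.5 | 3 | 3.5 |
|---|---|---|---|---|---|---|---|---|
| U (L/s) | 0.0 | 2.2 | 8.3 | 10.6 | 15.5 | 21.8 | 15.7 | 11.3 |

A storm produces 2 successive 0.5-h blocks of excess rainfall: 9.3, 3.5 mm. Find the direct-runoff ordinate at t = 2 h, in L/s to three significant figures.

By discrete convolution, Q_j = Σ (P_i / 10 mm) · U_{j−i}.
At t = 2 h (j=4): Q = (9.3/10)·15.5 + (3.5/10)·10.6 = 18.1 L/s.

Q ≈ 18.1 L/s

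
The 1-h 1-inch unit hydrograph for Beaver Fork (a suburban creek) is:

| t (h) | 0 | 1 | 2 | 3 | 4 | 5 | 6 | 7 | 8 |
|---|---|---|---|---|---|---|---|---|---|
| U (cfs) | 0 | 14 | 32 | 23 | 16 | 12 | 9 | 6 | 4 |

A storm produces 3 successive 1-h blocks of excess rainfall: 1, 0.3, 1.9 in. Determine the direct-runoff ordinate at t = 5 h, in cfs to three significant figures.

Q ≈ 60.5 cfs

By discrete convolution, Q_j = Σ (P_i / 1 in) · U_{j−i}.
At t = 5 h (j=5): Q = (1/1)·12 + (0.3/1)·16 + (1.9/1)·23 = 60.5 cfs.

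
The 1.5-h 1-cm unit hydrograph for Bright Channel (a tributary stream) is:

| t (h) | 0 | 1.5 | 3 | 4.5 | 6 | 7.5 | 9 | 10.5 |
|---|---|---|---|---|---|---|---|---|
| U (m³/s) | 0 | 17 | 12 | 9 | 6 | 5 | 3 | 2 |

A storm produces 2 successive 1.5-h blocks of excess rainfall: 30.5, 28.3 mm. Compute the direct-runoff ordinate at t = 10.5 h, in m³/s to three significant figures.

By discrete convolution, Q_j = Σ (P_i / 10 mm) · U_{j−i}.
At t = 10.5 h (j=7): Q = (30.5/10)·2 + (28.3/10)·3 = 14.6 m³/s.

Q ≈ 14.6 m³/s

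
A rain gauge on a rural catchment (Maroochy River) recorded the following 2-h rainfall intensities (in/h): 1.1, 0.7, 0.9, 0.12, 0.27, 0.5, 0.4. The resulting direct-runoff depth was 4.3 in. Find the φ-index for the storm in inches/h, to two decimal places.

Only the 5 blocks with intensity above φ contribute runoff: 1.1, 0.7, 0.9, 0.5, 0.4 in/h.
Σ(I−φ)·Δt = d  ⇒  (1.1+0.7+0.9+0.5+0.4 − 5φ)·2 = 4.3
φ = (3.600 − 4.3/2) / 5 = 0.29 in/h.

φ ≈ 0.29 in/h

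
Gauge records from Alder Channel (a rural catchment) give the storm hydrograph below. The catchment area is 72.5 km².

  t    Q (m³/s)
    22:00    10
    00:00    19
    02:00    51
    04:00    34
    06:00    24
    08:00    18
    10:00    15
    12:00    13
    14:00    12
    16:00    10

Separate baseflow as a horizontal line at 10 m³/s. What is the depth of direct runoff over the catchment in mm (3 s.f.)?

d ≈ 10.5 mm

Direct runoff: 0.0, 9.0, 41.0, 24.0, 14.0, 8.0, 5.0, 3.0, 2.0, 0.0 m³/s; ΣQ_DR = 106.0 m³/s.
V = ΣQ_DR · Δt = 106.0 × 7200 s = 7.632 × 10^5 m³.
Over A = 72.5 km², depth = V / A = 10.5 mm.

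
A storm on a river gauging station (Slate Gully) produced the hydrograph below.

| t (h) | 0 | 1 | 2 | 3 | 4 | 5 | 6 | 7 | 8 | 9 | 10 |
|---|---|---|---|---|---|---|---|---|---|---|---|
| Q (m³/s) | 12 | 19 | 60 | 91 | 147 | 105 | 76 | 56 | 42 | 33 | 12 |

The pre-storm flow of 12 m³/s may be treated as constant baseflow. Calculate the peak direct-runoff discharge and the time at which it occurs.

Q_p = 135.0 m³/s at t = 4 h

Subtracting baseflow gives direct-runoff ordinates: 0.0, 7.0, 48.0, 79.0, 135.0, 93.0, 64.0, 44.0, 30.0, 21.0, 0.0 m³/s.
The maximum is 135.0 m³/s, occurring at the reading for t = 4 h.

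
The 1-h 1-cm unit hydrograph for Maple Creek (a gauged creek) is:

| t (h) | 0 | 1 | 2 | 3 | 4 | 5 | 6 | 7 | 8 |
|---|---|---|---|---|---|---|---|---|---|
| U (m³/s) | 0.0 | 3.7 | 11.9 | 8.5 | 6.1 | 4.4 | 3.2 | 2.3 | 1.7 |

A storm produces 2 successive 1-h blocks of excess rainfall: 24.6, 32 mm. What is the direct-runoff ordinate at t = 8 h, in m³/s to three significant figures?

Q ≈ 11.5 m³/s

By discrete convolution, Q_j = Σ (P_i / 10 mm) · U_{j−i}.
At t = 8 h (j=8): Q = (24.6/10)·1.7 + (32/10)·2.3 = 11.5 m³/s.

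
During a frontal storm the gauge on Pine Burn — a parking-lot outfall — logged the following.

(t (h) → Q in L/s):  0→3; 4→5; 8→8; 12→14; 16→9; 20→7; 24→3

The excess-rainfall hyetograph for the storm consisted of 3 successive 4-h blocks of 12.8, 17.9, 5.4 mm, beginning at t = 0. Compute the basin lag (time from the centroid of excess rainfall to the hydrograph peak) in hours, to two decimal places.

Centroid of excess rainfall: t_c = Σ P_i·t̄_i / ΣP_i = 5.1801 h (block centres at 2, 6, 10 h).
Hydrograph peak occurs at t = 12 h, so basin lag t_L = 12 − 5.1801 = 6.82 h.

t_L ≈ 6.82 h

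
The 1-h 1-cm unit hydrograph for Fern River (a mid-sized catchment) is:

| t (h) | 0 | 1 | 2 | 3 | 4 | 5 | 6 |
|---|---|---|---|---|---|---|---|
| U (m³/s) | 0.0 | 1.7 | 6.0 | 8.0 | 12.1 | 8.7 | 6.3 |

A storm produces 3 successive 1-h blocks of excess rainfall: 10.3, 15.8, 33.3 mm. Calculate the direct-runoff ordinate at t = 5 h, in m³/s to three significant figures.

Q ≈ 54.7 m³/s

By discrete convolution, Q_j = Σ (P_i / 10 mm) · U_{j−i}.
At t = 5 h (j=5): Q = (10.3/10)·8.7 + (15.8/10)·12.1 + (33.3/10)·8.0 = 54.7 m³/s.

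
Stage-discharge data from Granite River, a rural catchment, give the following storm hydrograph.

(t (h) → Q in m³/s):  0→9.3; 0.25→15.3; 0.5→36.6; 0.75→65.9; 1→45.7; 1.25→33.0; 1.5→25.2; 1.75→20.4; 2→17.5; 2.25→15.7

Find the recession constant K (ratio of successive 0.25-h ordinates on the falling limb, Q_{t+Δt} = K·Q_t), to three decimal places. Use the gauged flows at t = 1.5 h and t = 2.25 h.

K ≈ 0.854

Using the recession-limb readings at t = 1.5 h and t = 2.25 h: Q falls from 25.2 to 15.7 m³/s over 3 intervals.
K = (Q₂/Q₁)^(1/3) = (15.7/25.2)^(1/3) = 0.854.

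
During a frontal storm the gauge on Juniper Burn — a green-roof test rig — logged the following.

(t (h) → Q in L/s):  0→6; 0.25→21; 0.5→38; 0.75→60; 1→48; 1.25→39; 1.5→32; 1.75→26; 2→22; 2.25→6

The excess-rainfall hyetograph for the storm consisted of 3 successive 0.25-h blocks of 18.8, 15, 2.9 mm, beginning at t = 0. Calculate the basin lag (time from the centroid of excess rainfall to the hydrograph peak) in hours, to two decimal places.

Centroid of excess rainfall: t_c = Σ P_i·t̄_i / ΣP_i = 0.2667 h (block centres at 0.125, 0.375, 0.625 h).
Hydrograph peak occurs at t = 0.75 h, so basin lag t_L = 0.75 − 0.2667 = 0.48 h.

t_L ≈ 0.48 h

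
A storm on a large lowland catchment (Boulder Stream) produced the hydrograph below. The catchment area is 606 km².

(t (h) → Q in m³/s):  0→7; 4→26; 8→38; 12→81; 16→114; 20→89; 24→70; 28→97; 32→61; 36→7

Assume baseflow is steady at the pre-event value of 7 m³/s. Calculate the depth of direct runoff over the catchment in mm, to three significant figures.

d ≈ 12.4 mm

Direct runoff: 0.0, 19.0, 31.0, 74.0, 107.0, 82.0, 63.0, 90.0, 54.0, 0.0 m³/s; ΣQ_DR = 520.0 m³/s.
V = ΣQ_DR · Δt = 520.0 × 14400 s = 7.488 × 10^6 m³.
Over A = 606 km², depth = V / A = 12.4 mm.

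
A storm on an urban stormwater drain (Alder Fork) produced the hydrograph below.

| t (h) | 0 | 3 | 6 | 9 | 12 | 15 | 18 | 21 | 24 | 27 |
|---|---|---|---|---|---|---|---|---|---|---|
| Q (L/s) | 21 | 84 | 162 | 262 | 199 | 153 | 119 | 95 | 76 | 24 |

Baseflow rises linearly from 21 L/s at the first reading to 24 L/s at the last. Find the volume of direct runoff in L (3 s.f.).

Direct-runoff ordinates (Q − Q_b): 0.00, 62.67, 140.33, 240.00, 176.67, 130.33, 96.00, 71.67, 52.33, 0.00 L/s.
ΣQ_DR = 970.0 L/s.
With Δt = 3 h = 10800 s, V = ΣQ_DR · Δt = 970.0 × 10800 = 1.05 × 10^7 L.

V ≈ 1.05 × 10^7 L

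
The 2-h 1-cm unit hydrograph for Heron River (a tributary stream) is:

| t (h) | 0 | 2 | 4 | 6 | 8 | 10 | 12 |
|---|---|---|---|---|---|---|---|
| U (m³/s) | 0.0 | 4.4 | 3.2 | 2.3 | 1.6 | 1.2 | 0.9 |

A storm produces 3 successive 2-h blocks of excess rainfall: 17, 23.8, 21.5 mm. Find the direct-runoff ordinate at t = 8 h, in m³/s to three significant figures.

Q ≈ 15.1 m³/s

By discrete convolution, Q_j = Σ (P_i / 10 mm) · U_{j−i}.
At t = 8 h (j=4): Q = (17/10)·1.6 + (23.8/10)·2.3 + (21.5/10)·3.2 = 15.1 m³/s.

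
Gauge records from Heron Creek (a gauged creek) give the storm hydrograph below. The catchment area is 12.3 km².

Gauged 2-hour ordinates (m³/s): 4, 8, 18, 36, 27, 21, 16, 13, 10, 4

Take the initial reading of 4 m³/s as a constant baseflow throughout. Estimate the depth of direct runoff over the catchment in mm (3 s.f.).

Direct runoff: 0.0, 4.0, 14.0, 32.0, 23.0, 17.0, 12.0, 9.0, 6.0, 0.0 m³/s; ΣQ_DR = 117.0 m³/s.
V = ΣQ_DR · Δt = 117.0 × 7200 s = 8.424 × 10^5 m³.
Over A = 12.3 km², depth = V / A = 68.5 mm.

d ≈ 68.5 mm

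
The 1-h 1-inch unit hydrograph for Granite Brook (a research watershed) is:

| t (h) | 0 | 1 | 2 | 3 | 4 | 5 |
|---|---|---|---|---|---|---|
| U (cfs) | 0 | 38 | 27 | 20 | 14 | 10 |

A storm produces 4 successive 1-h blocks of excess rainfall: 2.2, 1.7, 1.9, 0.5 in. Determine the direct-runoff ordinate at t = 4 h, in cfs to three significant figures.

Q ≈ 135 cfs

By discrete convolution, Q_j = Σ (P_i / 1 in) · U_{j−i}.
At t = 4 h (j=4): Q = (2.2/1)·14 + (1.7/1)·20 + (1.9/1)·27 + (0.5/1)·38 = 135 cfs.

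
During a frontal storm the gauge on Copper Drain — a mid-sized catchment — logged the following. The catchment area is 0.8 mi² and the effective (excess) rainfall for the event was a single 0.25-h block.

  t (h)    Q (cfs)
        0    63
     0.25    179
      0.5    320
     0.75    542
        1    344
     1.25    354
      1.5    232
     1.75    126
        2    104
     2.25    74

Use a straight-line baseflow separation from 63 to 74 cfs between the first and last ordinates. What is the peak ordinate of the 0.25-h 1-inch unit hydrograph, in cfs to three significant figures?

U_p ≈ 594 cfs

Direct runoff: 0.00, 114.78, 254.56, 475.33, 276.11, 284.89, 161.67, 54.44, 31.22, 0.00 cfs; ΣQ_DR = 1653 cfs, peak = 475.33 cfs.
Runoff depth d = ΣQ_DR·Δt / A = 1653 × 900 / (0.8 mi²) = 0.8005 in.
The 1-inch UH is the DRH scaled by (1 in)/d, so U_p = 475.33 × 1/0.8005 = 594 cfs.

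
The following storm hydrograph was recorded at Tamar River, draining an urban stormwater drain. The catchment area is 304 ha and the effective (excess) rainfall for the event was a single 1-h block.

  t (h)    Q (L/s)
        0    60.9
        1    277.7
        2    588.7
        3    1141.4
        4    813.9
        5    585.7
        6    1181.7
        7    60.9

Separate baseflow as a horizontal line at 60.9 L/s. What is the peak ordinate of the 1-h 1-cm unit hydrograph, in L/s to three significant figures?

Direct runoff: 0.0, 216.8, 527.8, 1080.5, 753.0, 524.8, 1120.8, 0.0 L/s; ΣQ_DR = 4224 L/s, peak = 1120.8 L/s.
Runoff depth d = ΣQ_DR·Δt / A = 4224 × 3600 / (304 ha) = 5.002 mm.
The 1-cm UH is the DRH scaled by (10 mm)/d, so U_p = 1120.8 × 10/5.002 = 2240 L/s.

U_p ≈ 2240 L/s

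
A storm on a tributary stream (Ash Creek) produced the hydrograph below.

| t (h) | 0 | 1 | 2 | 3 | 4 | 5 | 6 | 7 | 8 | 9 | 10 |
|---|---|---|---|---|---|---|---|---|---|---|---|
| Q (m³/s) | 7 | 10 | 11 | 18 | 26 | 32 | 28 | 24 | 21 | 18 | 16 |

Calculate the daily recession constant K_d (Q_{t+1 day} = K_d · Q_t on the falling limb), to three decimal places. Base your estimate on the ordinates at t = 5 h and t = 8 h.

K_d ≈ 0.034

Between t = 5 h and t = 8 h the flow falls from 32 to 21 m³/s over 3×1 h = 3 h.
Per-interval ratio K = (21/32)^(1/3) = 0.8690; K_d = K^(24/1) = 0.034.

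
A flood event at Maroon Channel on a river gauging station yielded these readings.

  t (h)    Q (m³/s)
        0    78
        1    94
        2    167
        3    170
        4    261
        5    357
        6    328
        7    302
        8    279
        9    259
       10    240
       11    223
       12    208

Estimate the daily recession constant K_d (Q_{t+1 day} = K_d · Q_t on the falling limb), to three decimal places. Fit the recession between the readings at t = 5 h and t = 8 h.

K_d ≈ 0.139

Between t = 5 h and t = 8 h the flow falls from 357 to 279 m³/s over 3×1 h = 3 h.
Per-interval ratio K = (279/357)^(1/3) = 0.9211; K_d = K^(24/1) = 0.139.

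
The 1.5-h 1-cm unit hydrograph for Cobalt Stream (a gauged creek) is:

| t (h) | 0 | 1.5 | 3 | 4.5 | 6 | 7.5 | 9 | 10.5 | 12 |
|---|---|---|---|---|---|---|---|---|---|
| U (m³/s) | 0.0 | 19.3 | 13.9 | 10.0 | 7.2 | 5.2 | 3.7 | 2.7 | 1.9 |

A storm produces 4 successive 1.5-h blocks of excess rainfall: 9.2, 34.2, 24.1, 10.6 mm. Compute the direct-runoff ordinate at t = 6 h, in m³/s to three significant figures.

By discrete convolution, Q_j = Σ (P_i / 10 mm) · U_{j−i}.
At t = 6 h (j=4): Q = (9.2/10)·7.2 + (34.2/10)·10.0 + (24.1/10)·13.9 + (10.6/10)·19.3 = 94.8 m³/s.

Q ≈ 94.8 m³/s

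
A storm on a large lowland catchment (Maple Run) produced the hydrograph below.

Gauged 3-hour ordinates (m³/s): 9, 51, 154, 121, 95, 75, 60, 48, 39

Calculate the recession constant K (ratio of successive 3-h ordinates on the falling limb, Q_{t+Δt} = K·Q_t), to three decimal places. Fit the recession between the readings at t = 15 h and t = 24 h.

K ≈ 0.804

Using the recession-limb readings at t = 15 h and t = 24 h: Q falls from 75 to 39 m³/s over 3 intervals.
K = (Q₂/Q₁)^(1/3) = (39/75)^(1/3) = 0.804.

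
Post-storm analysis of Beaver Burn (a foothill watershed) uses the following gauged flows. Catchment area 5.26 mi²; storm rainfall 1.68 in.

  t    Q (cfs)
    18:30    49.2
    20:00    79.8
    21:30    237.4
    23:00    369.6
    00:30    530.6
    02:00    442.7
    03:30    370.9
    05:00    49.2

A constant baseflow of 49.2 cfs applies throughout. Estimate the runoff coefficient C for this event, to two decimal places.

ΣQ_DR = 1736 cfs; V = ΣQ_DR·Δt = 9.373 × 10^6 ft³.
Runoff depth d = V / A = 0.7670 in.
C = d / P = 0.7670 / 1.68 = 0.46.

C ≈ 0.46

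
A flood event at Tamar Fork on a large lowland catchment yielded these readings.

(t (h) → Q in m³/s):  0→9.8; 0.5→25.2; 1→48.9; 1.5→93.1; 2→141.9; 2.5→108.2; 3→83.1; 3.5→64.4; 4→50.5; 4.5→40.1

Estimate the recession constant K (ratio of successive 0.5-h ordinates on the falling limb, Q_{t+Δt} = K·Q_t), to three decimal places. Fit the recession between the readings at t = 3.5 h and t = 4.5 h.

K ≈ 0.789

Using the recession-limb readings at t = 3.5 h and t = 4.5 h: Q falls from 64.4 to 40.1 m³/s over 2 intervals.
K = (Q₂/Q₁)^(1/2) = (40.1/64.4)^(1/2) = 0.789.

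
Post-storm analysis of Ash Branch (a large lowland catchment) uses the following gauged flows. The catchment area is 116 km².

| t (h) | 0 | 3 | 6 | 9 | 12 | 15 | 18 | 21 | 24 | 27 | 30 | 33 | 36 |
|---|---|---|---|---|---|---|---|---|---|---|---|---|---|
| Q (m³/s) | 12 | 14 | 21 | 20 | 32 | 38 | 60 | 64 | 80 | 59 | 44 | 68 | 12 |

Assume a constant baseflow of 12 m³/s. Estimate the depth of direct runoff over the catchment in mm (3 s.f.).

d ≈ 34.3 mm

Direct runoff: 0.0, 2.0, 9.0, 8.0, 20.0, 26.0, 48.0, 52.0, 68.0, 47.0, 32.0, 56.0, 0.0 m³/s; ΣQ_DR = 368.0 m³/s.
V = ΣQ_DR · Δt = 368.0 × 10800 s = 3.974 × 10^6 m³.
Over A = 116 km², depth = V / A = 34.3 mm.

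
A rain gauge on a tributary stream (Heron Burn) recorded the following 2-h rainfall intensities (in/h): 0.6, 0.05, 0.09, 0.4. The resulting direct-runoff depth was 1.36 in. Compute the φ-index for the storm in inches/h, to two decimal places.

Only the 2 blocks with intensity above φ contribute runoff: 0.6, 0.4 in/h.
Σ(I−φ)·Δt = d  ⇒  (0.6+0.4 − 2φ)·2 = 1.36
φ = (1.000 − 1.36/2) / 2 = 0.16 in/h.

φ ≈ 0.16 in/h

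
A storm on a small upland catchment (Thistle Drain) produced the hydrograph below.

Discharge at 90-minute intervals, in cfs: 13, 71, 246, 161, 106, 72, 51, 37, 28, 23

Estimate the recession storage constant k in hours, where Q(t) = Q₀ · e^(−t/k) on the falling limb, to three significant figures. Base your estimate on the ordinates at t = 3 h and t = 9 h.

k ≈ 3.81 h

On the falling limb, Q drops from 246 to 51 cfs between t = 3 h and t = 9 h (Δt = 6 h).
k = −Δt / ln(Q₂/Q₁) = −6 / ln(51/246) = 3.81 h.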